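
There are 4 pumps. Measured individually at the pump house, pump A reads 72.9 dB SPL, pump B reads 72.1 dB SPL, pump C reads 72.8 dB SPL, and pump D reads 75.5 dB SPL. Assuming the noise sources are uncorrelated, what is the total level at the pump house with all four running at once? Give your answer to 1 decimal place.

79.6 dB SPL

Add the sources as powers (linear), then convert back to dB:
L_total = 10·log₁₀(10^(72.9/10) + 10^(72.1/10) + 10^(72.8/10) + 10^(75.5/10)) = 10·log₁₀(90250000) = 79.6 dB SPL.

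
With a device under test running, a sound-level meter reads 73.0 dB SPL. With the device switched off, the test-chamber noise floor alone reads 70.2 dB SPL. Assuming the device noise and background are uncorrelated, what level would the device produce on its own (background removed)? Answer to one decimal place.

69.8 dB SPL

Subtract intensities: L_src = 10·log₁₀(10^(L_total/10) − 10^(L_bg/10)).
L_src = 10·log₁₀(10^(73.0/10) − 10^(70.2/10)) = 10·log₁₀(9481000) = 69.8 dB SPL.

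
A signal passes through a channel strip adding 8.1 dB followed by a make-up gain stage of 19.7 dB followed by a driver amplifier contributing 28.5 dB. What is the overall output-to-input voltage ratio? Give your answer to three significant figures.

Net gain = 8.1 + 19.7 + 28.5 = 56.3 dB.
Voltage ratio = 10^(56.3/20) = 653.

653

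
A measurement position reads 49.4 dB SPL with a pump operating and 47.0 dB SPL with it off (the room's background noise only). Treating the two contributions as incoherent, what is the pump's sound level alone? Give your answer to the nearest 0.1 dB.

45.7 dB SPL

Subtract intensities: L_src = 10·log₁₀(10^(L_total/10) − 10^(L_bg/10)).
L_src = 10·log₁₀(10^(49.4/10) − 10^(47.0/10)) = 10·log₁₀(36980) = 45.7 dB SPL.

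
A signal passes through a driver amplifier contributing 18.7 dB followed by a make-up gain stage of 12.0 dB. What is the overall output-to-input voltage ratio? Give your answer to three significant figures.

Net gain = 18.7 + 12.0 = 30.7 dB.
Voltage ratio = 10^(30.7/20) = 34.3.

34.3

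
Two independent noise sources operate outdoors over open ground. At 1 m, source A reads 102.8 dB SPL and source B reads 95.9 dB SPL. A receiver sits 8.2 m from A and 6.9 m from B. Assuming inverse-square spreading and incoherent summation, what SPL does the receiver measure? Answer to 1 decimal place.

At the listener: L_A = 102.8 − 20·log₁₀(8.2) = 84.52 dB; L_B = 95.9 − 20·log₁₀(6.9) = 79.12 dB.
Combined: 10·log₁₀(10^(84.52/10)+10^(79.12/10)) = 85.6 dB SPL.

85.6 dB SPL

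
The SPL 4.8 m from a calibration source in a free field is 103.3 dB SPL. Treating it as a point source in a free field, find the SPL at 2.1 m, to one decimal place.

110.5 dB SPL

Inverse-square spreading gives ΔL = −20·log₁₀(d₂/d₁).
ΔL = −20·log₁₀(2.1/4.8) = 7.18 dB, so L₂ = 103.3 + (7.18) = 110.5 dB SPL.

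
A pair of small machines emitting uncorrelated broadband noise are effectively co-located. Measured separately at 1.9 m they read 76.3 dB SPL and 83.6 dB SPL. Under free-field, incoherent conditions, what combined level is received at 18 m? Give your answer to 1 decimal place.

64.8 dB SPL

Combined at 1.9 m: 10·log₁₀(10^(76.3/10)+10^(83.6/10)) = 84.34 dB SPL.
Then apply −20·log₁₀(18/1.9) = -19.53 dB → 64.8 dB SPL.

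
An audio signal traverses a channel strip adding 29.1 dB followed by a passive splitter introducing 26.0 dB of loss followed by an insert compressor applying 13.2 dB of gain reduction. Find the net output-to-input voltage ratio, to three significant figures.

Net gain = 29.1 + (−26.0) + (−13.2) = -10.1 dB.
Voltage ratio = 10^(-10.1/20) = 0.313.

0.313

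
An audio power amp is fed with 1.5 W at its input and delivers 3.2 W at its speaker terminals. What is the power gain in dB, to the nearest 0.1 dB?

Power is a power quantity, so gain = 10·log₁₀(P_out/P_in).
10·log₁₀(3.2/1.5) = 10·log₁₀(2.133) = 3.3 dB.

3.3 dB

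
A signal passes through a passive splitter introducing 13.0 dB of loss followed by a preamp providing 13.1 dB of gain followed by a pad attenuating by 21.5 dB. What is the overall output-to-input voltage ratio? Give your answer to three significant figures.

0.0851

Net gain = (−13.0) + 13.1 + (−21.5) = -21.4 dB.
Voltage ratio = 10^(-21.4/20) = 0.0851.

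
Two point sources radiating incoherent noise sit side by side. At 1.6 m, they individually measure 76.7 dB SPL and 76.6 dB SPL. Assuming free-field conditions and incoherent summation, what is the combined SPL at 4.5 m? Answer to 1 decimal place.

70.7 dB SPL

Combined at 1.6 m: 10·log₁₀(10^(76.7/10)+10^(76.6/10)) = 79.66 dB SPL.
Then apply −20·log₁₀(4.5/1.6) = -8.98 dB → 70.7 dB SPL.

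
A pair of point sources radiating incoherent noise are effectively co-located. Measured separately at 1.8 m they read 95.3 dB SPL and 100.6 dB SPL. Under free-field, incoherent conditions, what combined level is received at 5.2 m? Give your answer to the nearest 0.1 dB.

Combined at 1.8 m: 10·log₁₀(10^(95.3/10)+10^(100.6/10)) = 101.72 dB SPL.
Then apply −20·log₁₀(5.2/1.8) = -9.21 dB → 92.5 dB SPL.

92.5 dB SPL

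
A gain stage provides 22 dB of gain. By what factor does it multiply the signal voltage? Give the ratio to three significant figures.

Voltage ratio = 10^(dB/20).
10^(22/20) = 10^(1.100) = 12.6.

12.6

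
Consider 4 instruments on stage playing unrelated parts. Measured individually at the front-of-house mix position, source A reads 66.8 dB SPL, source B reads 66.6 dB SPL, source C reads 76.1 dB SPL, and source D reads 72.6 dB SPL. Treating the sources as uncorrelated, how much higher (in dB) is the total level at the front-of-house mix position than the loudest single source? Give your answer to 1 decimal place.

2.2 dB

Add the sources as powers (linear), then convert back to dB:
L_total = 10·log₁₀(10^(66.8/10) + 10^(66.6/10) + 10^(76.1/10) + 10^(72.6/10)) = 78.34 dB SPL.
Excess over the loudest (76.1 dB): 78.34 − 76.1 = 2.2 dB.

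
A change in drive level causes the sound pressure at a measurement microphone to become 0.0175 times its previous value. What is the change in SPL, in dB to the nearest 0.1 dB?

-35.1 dB

Sound pressure is an amplitude quantity: ΔL = 20·log₁₀(p₂/p₁).
20·log₁₀(0.0175) = -35.1 dB.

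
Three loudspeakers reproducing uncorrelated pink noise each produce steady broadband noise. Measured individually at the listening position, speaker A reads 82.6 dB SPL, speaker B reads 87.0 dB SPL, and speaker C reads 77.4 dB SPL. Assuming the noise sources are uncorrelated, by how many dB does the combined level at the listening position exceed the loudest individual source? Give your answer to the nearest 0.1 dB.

Incoherent sources sum as intensities:
L_total = 10·log₁₀(10^(82.6/10) + 10^(87.0/10) + 10^(77.4/10)) = 88.68 dB SPL.
Excess over the loudest (87.0 dB): 88.68 − 87.0 = 1.7 dB.

1.7 dB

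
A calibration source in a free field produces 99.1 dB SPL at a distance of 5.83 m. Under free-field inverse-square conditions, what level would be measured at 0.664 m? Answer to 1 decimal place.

118.0 dB SPL

Inverse-square spreading gives ΔL = −20·log₁₀(d₂/d₁).
ΔL = −20·log₁₀(0.664/5.83) = 18.87 dB, so L₂ = 99.1 + (18.87) = 118.0 dB SPL.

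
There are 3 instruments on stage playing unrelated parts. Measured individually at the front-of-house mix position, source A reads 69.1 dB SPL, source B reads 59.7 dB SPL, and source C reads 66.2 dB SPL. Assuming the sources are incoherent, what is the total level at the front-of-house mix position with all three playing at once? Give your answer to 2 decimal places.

Incoherent sources sum as intensities:
L_total = 10·log₁₀(10^(69.1/10) + 10^(59.7/10) + 10^(66.2/10)) = 10·log₁₀(13230000) = 71.22 dB SPL.

71.22 dB SPL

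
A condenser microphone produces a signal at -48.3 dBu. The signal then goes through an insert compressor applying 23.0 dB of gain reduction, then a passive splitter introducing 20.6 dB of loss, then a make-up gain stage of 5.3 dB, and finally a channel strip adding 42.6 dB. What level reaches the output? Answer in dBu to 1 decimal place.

-44.0 dBu

Gain stages sum in dB:
-48.3 − 23.0 − 20.6 + 5.3 + 42.6 = -44.0 dBu.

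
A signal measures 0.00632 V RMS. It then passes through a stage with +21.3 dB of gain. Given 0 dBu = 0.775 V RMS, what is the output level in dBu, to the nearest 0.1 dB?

Input level: 20·log₁₀(0.00632/0.775) = -41.77 dBu.
Output: -41.77 + 21.3 = -20.5 dBu.

-20.5 dBu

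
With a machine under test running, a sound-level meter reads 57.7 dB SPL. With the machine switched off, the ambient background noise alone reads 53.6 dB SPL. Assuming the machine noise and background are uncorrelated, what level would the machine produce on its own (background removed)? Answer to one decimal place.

55.6 dB SPL

Subtract intensities: L_src = 10·log₁₀(10^(L_total/10) − 10^(L_bg/10)).
L_src = 10·log₁₀(10^(57.7/10) − 10^(53.6/10)) = 10·log₁₀(359800) = 55.6 dB SPL.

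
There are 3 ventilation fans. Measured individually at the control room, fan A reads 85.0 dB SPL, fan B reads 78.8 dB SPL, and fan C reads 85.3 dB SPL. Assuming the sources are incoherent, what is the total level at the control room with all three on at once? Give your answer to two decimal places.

Uncorrelated sources add in intensity (power), not in dB.
L_total = 10·log₁₀(10^(85.0/10) + 10^(78.8/10) + 10^(85.3/10)) = 10·log₁₀(730900000) = 88.64 dB SPL.

88.64 dB SPL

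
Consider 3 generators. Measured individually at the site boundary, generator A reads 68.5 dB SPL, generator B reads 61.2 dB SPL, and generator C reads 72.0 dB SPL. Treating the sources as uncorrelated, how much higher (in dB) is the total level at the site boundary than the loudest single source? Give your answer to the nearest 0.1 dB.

Incoherent sources sum as intensities:
L_total = 10·log₁₀(10^(68.5/10) + 10^(61.2/10) + 10^(72.0/10)) = 73.85 dB SPL.
Excess over the loudest (72.0 dB): 73.85 − 72.0 = 1.8 dB.

1.8 dB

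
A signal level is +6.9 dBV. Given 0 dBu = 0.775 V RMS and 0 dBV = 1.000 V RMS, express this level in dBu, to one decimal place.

The offset between the scales is 20·log₁₀(0.775/1.000) = −2.214 dB.
So dBu = +6.9 + 2.214 = +9.1 dBu.

+9.1 dBu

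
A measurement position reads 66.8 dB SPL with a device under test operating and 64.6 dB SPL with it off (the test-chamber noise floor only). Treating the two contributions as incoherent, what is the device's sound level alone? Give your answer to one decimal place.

Background correction is a power subtraction:
L_src = 10·log₁₀(10^(66.8/10) − 10^(64.6/10)) = 10·log₁₀(1902000) = 62.8 dB SPL.

62.8 dB SPL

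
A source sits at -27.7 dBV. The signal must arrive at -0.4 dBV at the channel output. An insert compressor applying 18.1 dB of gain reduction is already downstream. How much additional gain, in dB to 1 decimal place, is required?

45.4 dB

The required make-up gain is the shortfall in the dB sum.
G = -0.4 − (-27.7) + 18.1 = 45.4 dB.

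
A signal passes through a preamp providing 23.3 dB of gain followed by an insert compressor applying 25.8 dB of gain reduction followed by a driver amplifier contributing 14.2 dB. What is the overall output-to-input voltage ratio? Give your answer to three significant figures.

Net gain = 23.3 + (−25.8) + 14.2 = 11.7 dB.
Voltage ratio = 10^(11.7/20) = 3.85.

3.85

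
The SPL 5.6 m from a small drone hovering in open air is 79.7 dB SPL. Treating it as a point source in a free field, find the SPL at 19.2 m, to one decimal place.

Free-field point source: level drops by 20·log₁₀ of the distance ratio.
ΔL = −20·log₁₀(19.2/5.6) = -10.70 dB, so L₂ = 79.7 + (-10.70) = 69.0 dB SPL.

69.0 dB SPL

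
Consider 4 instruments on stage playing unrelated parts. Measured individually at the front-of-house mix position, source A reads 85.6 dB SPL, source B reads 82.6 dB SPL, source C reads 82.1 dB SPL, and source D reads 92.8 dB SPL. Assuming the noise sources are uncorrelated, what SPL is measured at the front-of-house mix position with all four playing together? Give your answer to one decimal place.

94.2 dB SPL

Add the sources as powers (linear), then convert back to dB:
L_total = 10·log₁₀(10^(85.6/10) + 10^(82.6/10) + 10^(82.1/10) + 10^(92.8/10)) = 10·log₁₀(2613000000) = 94.2 dB SPL.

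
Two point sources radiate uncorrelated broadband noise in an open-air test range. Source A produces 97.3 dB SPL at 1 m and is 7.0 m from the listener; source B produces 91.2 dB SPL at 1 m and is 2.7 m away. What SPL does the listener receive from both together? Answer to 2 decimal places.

84.63 dB SPL

At the listener: L_A = 97.3 − 20·log₁₀(7.0) = 80.398 dB; L_B = 91.2 − 20·log₁₀(2.7) = 82.573 dB.
Combined: 10·log₁₀(10^(80.398/10)+10^(82.573/10)) = 84.63 dB SPL.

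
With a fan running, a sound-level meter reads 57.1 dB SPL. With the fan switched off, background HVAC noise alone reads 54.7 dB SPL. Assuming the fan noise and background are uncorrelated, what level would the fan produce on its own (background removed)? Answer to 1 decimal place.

53.4 dB SPL

Background correction is a power subtraction:
L_src = 10·log₁₀(10^(57.1/10) − 10^(54.7/10)) = 10·log₁₀(217700) = 53.4 dB SPL.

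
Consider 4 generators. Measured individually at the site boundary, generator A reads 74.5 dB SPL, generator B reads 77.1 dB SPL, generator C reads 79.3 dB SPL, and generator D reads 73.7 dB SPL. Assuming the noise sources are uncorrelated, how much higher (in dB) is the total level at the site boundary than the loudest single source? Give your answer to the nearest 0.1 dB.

Incoherent sources sum as intensities:
L_total = 10·log₁₀(10^(74.5/10) + 10^(77.1/10) + 10^(79.3/10) + 10^(73.7/10)) = 82.74 dB SPL.
Excess over the loudest (79.3 dB): 82.74 − 79.3 = 3.4 dB.

3.4 dB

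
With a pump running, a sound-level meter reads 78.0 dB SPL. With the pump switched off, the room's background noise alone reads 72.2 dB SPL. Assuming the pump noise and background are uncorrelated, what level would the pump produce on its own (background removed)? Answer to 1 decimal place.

76.7 dB SPL

Remove the background by subtracting linear intensities:
L_src = 10·log₁₀(10^(78.0/10) − 10^(72.2/10)) = 10·log₁₀(46500000) = 76.7 dB SPL.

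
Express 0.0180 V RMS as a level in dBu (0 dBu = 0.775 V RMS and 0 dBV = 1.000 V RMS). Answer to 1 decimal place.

dBu = 20·log₁₀(V / 0.775 V).
20·log₁₀(0.0180/0.775) = -32.7 dBu.

-32.7 dBu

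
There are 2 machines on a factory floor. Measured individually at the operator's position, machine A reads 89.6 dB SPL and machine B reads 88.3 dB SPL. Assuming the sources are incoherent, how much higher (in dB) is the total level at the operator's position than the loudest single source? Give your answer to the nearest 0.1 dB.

Uncorrelated sources add in intensity (power), not in dB.
L_total = 10·log₁₀(10^(89.6/10) + 10^(88.3/10)) = 92.01 dB SPL.
Excess over the loudest (89.6 dB): 92.01 − 89.6 = 2.4 dB.

2.4 dB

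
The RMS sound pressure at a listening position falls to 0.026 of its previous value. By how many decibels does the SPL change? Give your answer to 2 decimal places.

-31.70 dB

SPL change from a pressure ratio uses the 20·log₁₀ form:
20·log₁₀(0.026) = -31.70 dB.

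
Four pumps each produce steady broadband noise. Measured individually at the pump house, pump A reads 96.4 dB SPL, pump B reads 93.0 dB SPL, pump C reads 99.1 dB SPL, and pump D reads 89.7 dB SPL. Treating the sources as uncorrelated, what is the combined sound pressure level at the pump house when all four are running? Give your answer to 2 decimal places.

101.88 dB SPL

Add the sources as powers (linear), then convert back to dB:
L_total = 10·log₁₀(10^(96.4/10) + 10^(93.0/10) + 10^(99.1/10) + 10^(89.7/10)) = 10·log₁₀(15422000000) = 101.88 dB SPL.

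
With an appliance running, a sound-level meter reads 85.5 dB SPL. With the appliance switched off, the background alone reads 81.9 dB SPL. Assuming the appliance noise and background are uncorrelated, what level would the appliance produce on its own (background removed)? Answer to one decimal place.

Remove the background by subtracting linear intensities:
L_src = 10·log₁₀(10^(85.5/10) − 10^(81.9/10)) = 10·log₁₀(199900000) = 83.0 dB SPL.

83.0 dB SPL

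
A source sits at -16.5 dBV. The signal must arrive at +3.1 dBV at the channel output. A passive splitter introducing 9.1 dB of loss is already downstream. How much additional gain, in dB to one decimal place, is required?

The required make-up gain is the shortfall in the dB sum.
G = +3.1 − (-16.5) + 9.1 = 28.7 dB.

28.7 dB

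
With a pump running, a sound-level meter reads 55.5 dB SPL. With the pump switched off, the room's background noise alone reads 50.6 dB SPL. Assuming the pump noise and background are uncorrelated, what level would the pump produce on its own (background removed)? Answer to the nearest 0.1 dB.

Subtract intensities: L_src = 10·log₁₀(10^(L_total/10) − 10^(L_bg/10)).
L_src = 10·log₁₀(10^(55.5/10) − 10^(50.6/10)) = 10·log₁₀(240000) = 53.8 dB SPL.

53.8 dB SPL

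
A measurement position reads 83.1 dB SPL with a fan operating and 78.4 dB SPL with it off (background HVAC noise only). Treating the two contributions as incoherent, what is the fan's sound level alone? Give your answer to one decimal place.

81.3 dB SPL

Background correction is a power subtraction:
L_src = 10·log₁₀(10^(83.1/10) − 10^(78.4/10)) = 10·log₁₀(135000000) = 81.3 dB SPL.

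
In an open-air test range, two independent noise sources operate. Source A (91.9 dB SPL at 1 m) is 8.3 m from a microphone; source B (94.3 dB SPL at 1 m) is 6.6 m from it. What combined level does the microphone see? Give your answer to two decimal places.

At the listener: L_A = 91.9 − 20·log₁₀(8.3) = 73.518 dB; L_B = 94.3 − 20·log₁₀(6.6) = 77.909 dB.
Combined: 10·log₁₀(10^(73.518/10)+10^(77.909/10)) = 79.26 dB SPL.

79.26 dB SPL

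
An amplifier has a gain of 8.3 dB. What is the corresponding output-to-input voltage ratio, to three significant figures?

Voltage ratio = 10^(dB/20).
10^(8.3/20) = 10^(0.4150) = 2.60.

2.60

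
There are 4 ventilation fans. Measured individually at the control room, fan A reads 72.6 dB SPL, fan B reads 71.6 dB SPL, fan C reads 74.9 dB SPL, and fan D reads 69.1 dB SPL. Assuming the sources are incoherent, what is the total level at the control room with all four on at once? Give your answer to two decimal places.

Incoherent sources sum as intensities:
L_total = 10·log₁₀(10^(72.6/10) + 10^(71.6/10) + 10^(74.9/10) + 10^(69.1/10)) = 10·log₁₀(71680000) = 78.55 dB SPL.

78.55 dB SPL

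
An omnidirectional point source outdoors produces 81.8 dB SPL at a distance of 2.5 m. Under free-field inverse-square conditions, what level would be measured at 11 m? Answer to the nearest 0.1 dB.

68.9 dB SPL

For a point source in a free field, ΔL = −20·log₁₀(d₂/d₁).
ΔL = −20·log₁₀(11/2.5) = -12.87 dB, so L₂ = 81.8 + (-12.87) = 68.9 dB SPL.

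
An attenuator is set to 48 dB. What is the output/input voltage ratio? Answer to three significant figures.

Voltage ratio = 10^(dB/20).
10^(-48/20) = 10^(-2.400) = 0.00398.

0.00398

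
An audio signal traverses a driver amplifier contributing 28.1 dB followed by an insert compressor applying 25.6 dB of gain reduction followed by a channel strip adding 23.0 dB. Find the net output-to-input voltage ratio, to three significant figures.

Net gain = 28.1 + (−25.6) + 23.0 = 25.5 dB.
Voltage ratio = 10^(25.5/20) = 18.8.

18.8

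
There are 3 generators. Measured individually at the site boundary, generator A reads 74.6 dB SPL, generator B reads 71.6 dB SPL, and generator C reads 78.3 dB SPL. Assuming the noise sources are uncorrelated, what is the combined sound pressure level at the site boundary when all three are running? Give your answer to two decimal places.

80.45 dB SPL

Uncorrelated sources add in intensity (power), not in dB.
L_total = 10·log₁₀(10^(74.6/10) + 10^(71.6/10) + 10^(78.3/10)) = 10·log₁₀(110900000) = 80.45 dB SPL.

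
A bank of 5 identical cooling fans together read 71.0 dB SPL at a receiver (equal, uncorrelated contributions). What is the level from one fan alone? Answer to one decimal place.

5 equal incoherent sources add 10·log₁₀(5) = 6.99 dB over one source.
L_one = 71.0 − 6.99 = 64.0 dB SPL.

64.0 dB SPL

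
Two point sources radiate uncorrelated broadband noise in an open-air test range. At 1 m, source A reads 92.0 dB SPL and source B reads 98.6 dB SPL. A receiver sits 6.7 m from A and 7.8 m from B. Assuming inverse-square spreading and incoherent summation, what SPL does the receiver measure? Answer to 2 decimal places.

At the listener: L_A = 92.0 − 20·log₁₀(6.7) = 75.479 dB; L_B = 98.6 − 20·log₁₀(7.8) = 80.758 dB.
Combined: 10·log₁₀(10^(75.479/10)+10^(80.758/10)) = 81.89 dB SPL.

81.89 dB SPL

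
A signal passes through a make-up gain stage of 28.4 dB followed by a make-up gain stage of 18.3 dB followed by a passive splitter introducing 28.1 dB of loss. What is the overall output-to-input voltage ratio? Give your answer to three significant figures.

8.51

Net gain = 28.4 + 18.3 + (−28.1) = 18.6 dB.
Voltage ratio = 10^(18.6/20) = 8.51.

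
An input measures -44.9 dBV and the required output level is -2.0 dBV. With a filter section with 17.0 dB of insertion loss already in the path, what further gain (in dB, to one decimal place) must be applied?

The required make-up gain is the shortfall in the dB sum.
G = -2.0 − (-44.9) + 17.0 = 59.9 dB.

59.9 dB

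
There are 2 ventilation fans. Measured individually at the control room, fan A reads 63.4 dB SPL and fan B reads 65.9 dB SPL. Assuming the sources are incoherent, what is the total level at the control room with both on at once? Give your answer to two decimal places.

Add the sources as powers (linear), then convert back to dB:
L_total = 10·log₁₀(10^(63.4/10) + 10^(65.9/10)) = 10·log₁₀(6078000) = 67.84 dB SPL.

67.84 dB SPL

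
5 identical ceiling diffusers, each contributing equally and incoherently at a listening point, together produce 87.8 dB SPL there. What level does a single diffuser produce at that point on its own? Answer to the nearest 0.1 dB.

5 equal incoherent sources add 10·log₁₀(5) = 6.99 dB over one source.
L_one = 87.8 − 6.99 = 80.8 dB SPL.

80.8 dB SPL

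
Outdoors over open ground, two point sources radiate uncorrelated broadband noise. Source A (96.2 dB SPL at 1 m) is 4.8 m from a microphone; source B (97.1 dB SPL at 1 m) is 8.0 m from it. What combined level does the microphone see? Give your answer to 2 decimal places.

84.17 dB SPL

At the listener: L_A = 96.2 − 20·log₁₀(4.8) = 82.575 dB; L_B = 97.1 − 20·log₁₀(8.0) = 79.038 dB.
Combined: 10·log₁₀(10^(82.575/10)+10^(79.038/10)) = 84.17 dB SPL.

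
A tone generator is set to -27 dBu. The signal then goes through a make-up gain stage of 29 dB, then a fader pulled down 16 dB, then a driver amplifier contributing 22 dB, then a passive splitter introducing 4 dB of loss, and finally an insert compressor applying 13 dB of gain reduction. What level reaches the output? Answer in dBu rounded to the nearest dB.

-9 dBu

In dB, series stages simply add:
-27 + 29 − 16 + 22 − 4 − 13 = -9 dBu.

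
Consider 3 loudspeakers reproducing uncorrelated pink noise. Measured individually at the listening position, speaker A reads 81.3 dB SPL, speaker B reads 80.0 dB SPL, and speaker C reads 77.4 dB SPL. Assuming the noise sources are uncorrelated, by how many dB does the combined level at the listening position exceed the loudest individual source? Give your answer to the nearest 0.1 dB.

3.3 dB

Uncorrelated sources add in intensity (power), not in dB.
L_total = 10·log₁₀(10^(81.3/10) + 10^(80.0/10) + 10^(77.4/10)) = 84.62 dB SPL.
Excess over the loudest (81.3 dB): 84.62 − 81.3 = 3.3 dB.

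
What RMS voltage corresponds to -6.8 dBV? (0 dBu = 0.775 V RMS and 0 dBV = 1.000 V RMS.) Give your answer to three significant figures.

V = 1.000 V × 10^(-6.8/20).
= 1.000 × 0.4571 = 0.457 V.

0.457 V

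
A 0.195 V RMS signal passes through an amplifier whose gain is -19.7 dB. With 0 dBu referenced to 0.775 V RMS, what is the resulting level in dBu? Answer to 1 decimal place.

Input level: 20·log₁₀(0.195/0.775) = -11.99 dBu.
Output: -11.99 − 19.7 = -31.7 dBu.

-31.7 dBu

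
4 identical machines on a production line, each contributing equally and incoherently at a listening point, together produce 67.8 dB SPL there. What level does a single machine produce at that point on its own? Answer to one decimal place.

4 equal incoherent sources add 10·log₁₀(4) = 6.02 dB over one source.
L_one = 67.8 − 6.02 = 61.8 dB SPL.

61.8 dB SPL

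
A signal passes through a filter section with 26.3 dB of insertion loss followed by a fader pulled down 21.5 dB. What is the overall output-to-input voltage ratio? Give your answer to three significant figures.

Net gain = (−26.3) + (−21.5) = -47.8 dB.
Voltage ratio = 10^(-47.8/20) = 0.00407.

0.00407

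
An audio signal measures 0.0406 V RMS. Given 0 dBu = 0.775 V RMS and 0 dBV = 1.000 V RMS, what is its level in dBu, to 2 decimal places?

dBu = 20·log₁₀(V / 0.775 V).
20·log₁₀(0.0406/0.775) = -25.62 dBu.

-25.62 dBu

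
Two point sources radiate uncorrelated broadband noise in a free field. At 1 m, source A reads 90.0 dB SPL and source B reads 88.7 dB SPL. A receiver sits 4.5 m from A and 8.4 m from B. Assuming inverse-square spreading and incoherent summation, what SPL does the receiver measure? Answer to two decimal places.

At the listener: L_A = 90.0 − 20·log₁₀(4.5) = 76.936 dB; L_B = 88.7 − 20·log₁₀(8.4) = 70.214 dB.
Combined: 10·log₁₀(10^(76.936/10)+10^(70.214/10)) = 77.77 dB SPL.

77.77 dB SPL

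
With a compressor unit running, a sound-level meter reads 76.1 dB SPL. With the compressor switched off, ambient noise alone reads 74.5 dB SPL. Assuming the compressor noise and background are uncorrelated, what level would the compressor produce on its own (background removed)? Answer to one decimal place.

Subtract intensities: L_src = 10·log₁₀(10^(L_total/10) − 10^(L_bg/10)).
L_src = 10·log₁₀(10^(76.1/10) − 10^(74.5/10)) = 10·log₁₀(12550000) = 71.0 dB SPL.

71.0 dB SPL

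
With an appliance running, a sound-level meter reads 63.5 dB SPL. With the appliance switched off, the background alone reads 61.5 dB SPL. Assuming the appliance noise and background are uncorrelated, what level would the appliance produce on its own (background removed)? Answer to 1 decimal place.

Background correction is a power subtraction:
L_src = 10·log₁₀(10^(63.5/10) − 10^(61.5/10)) = 10·log₁₀(826200) = 59.2 dB SPL.

59.2 dB SPL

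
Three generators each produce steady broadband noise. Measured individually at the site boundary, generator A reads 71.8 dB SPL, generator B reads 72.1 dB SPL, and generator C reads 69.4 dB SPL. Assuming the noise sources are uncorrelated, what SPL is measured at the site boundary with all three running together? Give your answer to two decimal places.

76.03 dB SPL

Incoherent sources sum as intensities:
L_total = 10·log₁₀(10^(71.8/10) + 10^(72.1/10) + 10^(69.4/10)) = 10·log₁₀(40060000) = 76.03 dB SPL.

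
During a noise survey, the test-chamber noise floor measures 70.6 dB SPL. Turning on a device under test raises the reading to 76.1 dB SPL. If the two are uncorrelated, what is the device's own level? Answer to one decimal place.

74.7 dB SPL

Remove the background by subtracting linear intensities:
L_src = 10·log₁₀(10^(76.1/10) − 10^(70.6/10)) = 10·log₁₀(29260000) = 74.7 dB SPL.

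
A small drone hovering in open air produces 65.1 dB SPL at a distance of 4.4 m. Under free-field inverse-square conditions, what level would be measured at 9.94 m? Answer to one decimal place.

Free-field point source: level drops by 20·log₁₀ of the distance ratio.
ΔL = −20·log₁₀(9.94/4.4) = -7.08 dB, so L₂ = 65.1 + (-7.08) = 58.0 dB SPL.

58.0 dB SPL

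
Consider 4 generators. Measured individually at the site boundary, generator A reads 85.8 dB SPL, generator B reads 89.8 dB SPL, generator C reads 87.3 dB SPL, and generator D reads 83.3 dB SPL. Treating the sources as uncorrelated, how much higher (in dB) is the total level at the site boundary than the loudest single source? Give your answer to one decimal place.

3.4 dB

Incoherent sources sum as intensities:
L_total = 10·log₁₀(10^(85.8/10) + 10^(89.8/10) + 10^(87.3/10) + 10^(83.3/10)) = 93.19 dB SPL.
Excess over the loudest (89.8 dB): 93.19 − 89.8 = 3.4 dB.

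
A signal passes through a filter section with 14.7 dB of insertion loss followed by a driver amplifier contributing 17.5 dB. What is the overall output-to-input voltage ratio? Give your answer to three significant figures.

1.38

Net gain = (−14.7) + 17.5 = 2.8 dB.
Voltage ratio = 10^(2.8/20) = 1.38.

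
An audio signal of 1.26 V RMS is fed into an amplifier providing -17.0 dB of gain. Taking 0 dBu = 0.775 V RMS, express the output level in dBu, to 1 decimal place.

Input level: 20·log₁₀(1.26/0.775) = 4.22 dBu.
Output: 4.22 − 17.0 = -12.8 dBu.

-12.8 dBu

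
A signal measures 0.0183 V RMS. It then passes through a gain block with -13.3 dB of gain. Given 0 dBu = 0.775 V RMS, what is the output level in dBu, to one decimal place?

Input level: 20·log₁₀(0.0183/0.775) = -32.54 dBu.
Output: -32.54 − 13.3 = -45.8 dBu.

-45.8 dBu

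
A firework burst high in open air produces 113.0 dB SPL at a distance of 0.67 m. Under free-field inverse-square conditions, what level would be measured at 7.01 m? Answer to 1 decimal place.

92.6 dB SPL

For a point source in a free field, ΔL = −20·log₁₀(d₂/d₁).
ΔL = −20·log₁₀(7.01/0.67) = -20.39 dB, so L₂ = 113.0 + (-20.39) = 92.6 dB SPL.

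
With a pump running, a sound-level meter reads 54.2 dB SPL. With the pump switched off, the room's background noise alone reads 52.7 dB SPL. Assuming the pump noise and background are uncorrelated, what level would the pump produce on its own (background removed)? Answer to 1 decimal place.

Background correction is a power subtraction:
L_src = 10·log₁₀(10^(54.2/10) − 10^(52.7/10)) = 10·log₁₀(76820) = 48.9 dB SPL.

48.9 dB SPL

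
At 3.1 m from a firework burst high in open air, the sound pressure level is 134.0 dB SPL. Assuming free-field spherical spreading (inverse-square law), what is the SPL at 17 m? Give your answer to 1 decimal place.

Free-field point source: level drops by 20·log₁₀ of the distance ratio.
ΔL = −20·log₁₀(17/3.1) = -14.78 dB, so L₂ = 134.0 + (-14.78) = 119.2 dB SPL.

119.2 dB SPL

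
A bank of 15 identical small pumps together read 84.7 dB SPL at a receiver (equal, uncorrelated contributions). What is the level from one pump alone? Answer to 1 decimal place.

15 equal incoherent sources add 10·log₁₀(15) = 11.76 dB over one source.
L_one = 84.7 − 11.76 = 72.9 dB SPL.

72.9 dB SPL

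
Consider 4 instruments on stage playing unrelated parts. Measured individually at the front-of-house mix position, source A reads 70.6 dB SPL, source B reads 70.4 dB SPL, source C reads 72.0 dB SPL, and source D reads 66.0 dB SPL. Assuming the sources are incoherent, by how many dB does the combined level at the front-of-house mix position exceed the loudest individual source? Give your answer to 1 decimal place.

Incoherent sources sum as intensities:
L_total = 10·log₁₀(10^(70.6/10) + 10^(70.4/10) + 10^(72.0/10) + 10^(66.0/10)) = 76.26 dB SPL.
Excess over the loudest (72.0 dB): 76.26 − 72.0 = 4.3 dB.

4.3 dB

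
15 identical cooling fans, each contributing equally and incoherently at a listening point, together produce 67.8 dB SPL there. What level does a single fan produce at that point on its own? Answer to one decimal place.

15 equal incoherent sources add 10·log₁₀(15) = 11.76 dB over one source.
L_one = 67.8 − 11.76 = 56.0 dB SPL.

56.0 dB SPL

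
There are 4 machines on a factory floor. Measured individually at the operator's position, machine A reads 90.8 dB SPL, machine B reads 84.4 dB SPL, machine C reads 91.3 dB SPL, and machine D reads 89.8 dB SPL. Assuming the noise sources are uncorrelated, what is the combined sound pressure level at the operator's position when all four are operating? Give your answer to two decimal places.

Uncorrelated sources add in intensity (power), not in dB.
L_total = 10·log₁₀(10^(90.8/10) + 10^(84.4/10) + 10^(91.3/10) + 10^(89.8/10)) = 10·log₁₀(3782000000) = 95.78 dB SPL.

95.78 dB SPL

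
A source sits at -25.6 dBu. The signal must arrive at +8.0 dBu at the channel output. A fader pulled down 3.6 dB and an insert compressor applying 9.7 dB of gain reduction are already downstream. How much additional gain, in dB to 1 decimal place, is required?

The required make-up gain is the shortfall in the dB sum.
G = +8.0 − (-25.6) + 3.6 + 9.7 = 46.9 dB.

46.9 dB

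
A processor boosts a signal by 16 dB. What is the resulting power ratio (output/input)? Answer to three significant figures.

Power ratio = 10^(dB/10).
10^(16/10) = 10^(1.600) = 39.8.

39.8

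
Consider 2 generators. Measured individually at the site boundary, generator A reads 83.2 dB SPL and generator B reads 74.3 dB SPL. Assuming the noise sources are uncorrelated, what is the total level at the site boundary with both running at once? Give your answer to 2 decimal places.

83.73 dB SPL

Uncorrelated sources add in intensity (power), not in dB.
L_total = 10·log₁₀(10^(83.2/10) + 10^(74.3/10)) = 10·log₁₀(235800000) = 83.73 dB SPL.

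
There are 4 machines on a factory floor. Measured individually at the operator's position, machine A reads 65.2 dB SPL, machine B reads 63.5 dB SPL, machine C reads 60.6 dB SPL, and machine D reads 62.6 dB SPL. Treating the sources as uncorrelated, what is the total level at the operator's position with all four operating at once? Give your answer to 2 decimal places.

Add the sources as powers (linear), then convert back to dB:
L_total = 10·log₁₀(10^(65.2/10) + 10^(63.5/10) + 10^(60.6/10) + 10^(62.6/10)) = 10·log₁₀(8518000) = 69.30 dB SPL.

69.30 dB SPL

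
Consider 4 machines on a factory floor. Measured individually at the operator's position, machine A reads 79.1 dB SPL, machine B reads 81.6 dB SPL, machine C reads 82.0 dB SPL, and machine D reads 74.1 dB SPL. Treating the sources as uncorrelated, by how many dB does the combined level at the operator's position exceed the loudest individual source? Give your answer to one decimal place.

4.1 dB

Uncorrelated sources add in intensity (power), not in dB.
L_total = 10·log₁₀(10^(79.1/10) + 10^(81.6/10) + 10^(82.0/10) + 10^(74.1/10)) = 86.13 dB SPL.
Excess over the loudest (82.0 dB): 86.13 − 82.0 = 4.1 dB.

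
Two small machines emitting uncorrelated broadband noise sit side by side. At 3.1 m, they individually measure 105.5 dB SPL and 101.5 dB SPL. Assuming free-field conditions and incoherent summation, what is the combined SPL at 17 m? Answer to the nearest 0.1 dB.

Combined at 3.1 m: 10·log₁₀(10^(105.5/10)+10^(101.5/10)) = 106.96 dB SPL.
Then apply −20·log₁₀(17/3.1) = -14.78 dB → 92.2 dB SPL.

92.2 dB SPL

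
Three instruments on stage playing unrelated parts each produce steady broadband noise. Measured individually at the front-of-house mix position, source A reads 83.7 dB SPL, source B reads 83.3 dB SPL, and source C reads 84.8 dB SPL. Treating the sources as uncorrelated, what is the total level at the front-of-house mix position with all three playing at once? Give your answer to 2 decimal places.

Add the sources as powers (linear), then convert back to dB:
L_total = 10·log₁₀(10^(83.7/10) + 10^(83.3/10) + 10^(84.8/10)) = 10·log₁₀(750200000) = 88.75 dB SPL.

88.75 dB SPL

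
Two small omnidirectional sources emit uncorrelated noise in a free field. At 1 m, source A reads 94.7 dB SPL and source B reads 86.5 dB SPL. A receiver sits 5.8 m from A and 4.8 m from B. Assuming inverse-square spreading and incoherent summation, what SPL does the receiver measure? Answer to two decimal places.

80.30 dB SPL

At the listener: L_A = 94.7 − 20·log₁₀(5.8) = 79.431 dB; L_B = 86.5 − 20·log₁₀(4.8) = 72.875 dB.
Combined: 10·log₁₀(10^(79.431/10)+10^(72.875/10)) = 80.30 dB SPL.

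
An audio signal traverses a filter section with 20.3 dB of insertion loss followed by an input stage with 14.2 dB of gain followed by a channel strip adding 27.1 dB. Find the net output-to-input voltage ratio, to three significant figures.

11.2

Net gain = (−20.3) + 14.2 + 27.1 = 21.0 dB.
Voltage ratio = 10^(21.0/20) = 11.2.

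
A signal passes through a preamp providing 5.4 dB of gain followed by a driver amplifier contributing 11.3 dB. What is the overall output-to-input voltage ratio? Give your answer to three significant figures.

Net gain = 5.4 + 11.3 = 16.7 dB.
Voltage ratio = 10^(16.7/20) = 6.84.

6.84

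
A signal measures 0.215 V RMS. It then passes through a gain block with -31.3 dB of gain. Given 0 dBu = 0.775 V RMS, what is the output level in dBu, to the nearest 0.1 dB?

Input level: 20·log₁₀(0.215/0.775) = -11.14 dBu.
Output: -11.14 − 31.3 = -42.4 dBu.

-42.4 dBu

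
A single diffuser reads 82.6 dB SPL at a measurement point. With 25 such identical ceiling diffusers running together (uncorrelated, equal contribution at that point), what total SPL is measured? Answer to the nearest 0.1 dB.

96.6 dB SPL

25 equal incoherent sources raise the level by 10·log₁₀(25) = 13.98 dB.
L_total = 82.6 + 13.98 = 96.6 dB SPL.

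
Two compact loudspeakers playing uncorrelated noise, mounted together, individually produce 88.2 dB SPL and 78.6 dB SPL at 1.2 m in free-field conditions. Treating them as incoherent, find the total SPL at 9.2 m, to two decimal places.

70.96 dB SPL

Combined at 1.2 m: 10·log₁₀(10^(88.2/10)+10^(78.6/10)) = 88.652 dB SPL.
Then apply −20·log₁₀(9.2/1.2) = -17.692 dB → 70.96 dB SPL.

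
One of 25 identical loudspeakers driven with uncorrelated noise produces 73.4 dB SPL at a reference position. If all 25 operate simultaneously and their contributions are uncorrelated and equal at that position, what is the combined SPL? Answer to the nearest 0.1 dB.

87.4 dB SPL

25 equal incoherent sources raise the level by 10·log₁₀(25) = 13.98 dB.
L_total = 73.4 + 13.98 = 87.4 dB SPL.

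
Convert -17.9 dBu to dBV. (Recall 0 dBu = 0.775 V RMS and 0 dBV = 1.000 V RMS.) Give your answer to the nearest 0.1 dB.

The offset between the scales is 20·log₁₀(0.775/1.000) = −2.214 dB.
So dBV = -17.9 − 2.214 = -20.1 dBV.

-20.1 dBV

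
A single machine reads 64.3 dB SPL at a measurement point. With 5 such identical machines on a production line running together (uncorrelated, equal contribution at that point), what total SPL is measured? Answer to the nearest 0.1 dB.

71.3 dB SPL

5 equal incoherent sources raise the level by 10·log₁₀(5) = 6.99 dB.
L_total = 64.3 + 6.99 = 71.3 dB SPL.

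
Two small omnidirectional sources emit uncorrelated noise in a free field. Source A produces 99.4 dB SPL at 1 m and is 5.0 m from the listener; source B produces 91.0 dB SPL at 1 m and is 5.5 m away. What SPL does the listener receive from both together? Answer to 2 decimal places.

85.91 dB SPL

At the listener: L_A = 99.4 − 20·log₁₀(5.0) = 85.421 dB; L_B = 91.0 − 20·log₁₀(5.5) = 76.193 dB.
Combined: 10·log₁₀(10^(85.421/10)+10^(76.193/10)) = 85.91 dB SPL.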